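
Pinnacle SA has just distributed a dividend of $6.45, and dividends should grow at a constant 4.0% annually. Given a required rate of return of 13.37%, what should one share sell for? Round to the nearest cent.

$71.59

Gordon growth model: P₀ = D₁/(r − g). D₁ = 6.45 × (1 + 0.04) = 6.7080.
P₀ = 6.7080 / (0.1337 − 0.04) = 6.7080 / 0.0937 = 71.5902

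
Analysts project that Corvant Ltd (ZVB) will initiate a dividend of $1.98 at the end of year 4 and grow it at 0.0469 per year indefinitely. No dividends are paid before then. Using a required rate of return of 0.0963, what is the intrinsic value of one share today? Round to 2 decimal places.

Deferred-dividend DDM. At t=3 the remaining stream is a growing perpetuity with first payment D_4 = 1.98.
V_3 = D_4/(r−g) = 1.98/(0.0963−0.0469) = 40.0810
P₀ = V_3/(1+r)^3 = 40.0810/(1+0.0963)^3 = 30.4194

$30.42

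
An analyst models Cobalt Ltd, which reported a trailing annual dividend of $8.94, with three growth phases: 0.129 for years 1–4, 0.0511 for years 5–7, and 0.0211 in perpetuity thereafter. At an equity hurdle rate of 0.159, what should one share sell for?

$97.89

Three-stage DDM. Project D₁…D_7; terminal Gordon value at t=7 with g = 0.0211; discount at r = 0.159.
D_1 = 10.0933
D_2 = 11.3953
D_3 = 12.8653
D_4 = 14.5249
D_5 = 15.2671
D_6 = 16.0473
D_7 = 16.8673
TV_7 = 17.2232/(0.159−0.0211) = 124.8963
P₀ = Σ Dₜ/(1+r)ᵗ + TV_7/(1+r)^7 = 97.8899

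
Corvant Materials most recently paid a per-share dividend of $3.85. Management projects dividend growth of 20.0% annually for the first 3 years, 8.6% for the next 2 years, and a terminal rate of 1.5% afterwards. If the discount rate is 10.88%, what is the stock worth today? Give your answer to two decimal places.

$73.68

Three-stage DDM. Project D₁…D_5; terminal Gordon value at t=5 with g = 0.015; discount at r = 0.1088.
D_1 = 4.6200
D_2 = 5.5440
D_3 = 6.6528
D_4 = 7.2249
D_5 = 7.8463
TV_5 = 7.9640/(0.1088−0.015) = 84.9038
P₀ = Σ Dₜ/(1+r)ᵗ + TV_5/(1+r)^5 = 73.6774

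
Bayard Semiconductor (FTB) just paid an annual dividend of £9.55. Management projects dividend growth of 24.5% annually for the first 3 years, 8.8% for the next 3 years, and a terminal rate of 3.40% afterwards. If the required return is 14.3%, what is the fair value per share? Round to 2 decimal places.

Three-stage DDM. Project D₁…D_6; terminal Gordon value at t=6 with g = 0.034; discount at r = 0.143.
D_1 = 11.8898
D_2 = 14.8027
D_3 = 18.4294
D_4 = 20.0512
D_5 = 21.8157
D_6 = 23.7355
TV_6 = 24.5425/(0.143−0.034) = 225.1605
P₀ = Σ Dₜ/(1+r)ᵗ + TV_6/(1+r)^6 = 168.6242

£168.62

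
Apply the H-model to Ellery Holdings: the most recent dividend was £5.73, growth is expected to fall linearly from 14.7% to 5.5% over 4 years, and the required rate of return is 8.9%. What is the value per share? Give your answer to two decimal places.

£208.81

H-model: P₀ = D₀[(1+g_L) + H(g_S−g_L)]/(r−g_L), with H = 4/2 = 2.
P₀ = 5.73 × [(1+0.055) + 2×(0.147−0.055)] / (0.089−0.055)
   = 5.73 × 1.2390 / 0.034 = 208.8079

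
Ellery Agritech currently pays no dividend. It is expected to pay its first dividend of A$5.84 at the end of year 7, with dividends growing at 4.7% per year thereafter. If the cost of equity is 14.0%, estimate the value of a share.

A$28.61

Deferred-dividend DDM. At t=6 the remaining stream is a growing perpetuity with first payment D_7 = 5.84.
V_6 = D_7/(r−g) = 5.84/(0.14−0.047) = 62.7957
P₀ = V_6/(1+r)^6 = 62.7957/(1+0.14)^6 = 28.6089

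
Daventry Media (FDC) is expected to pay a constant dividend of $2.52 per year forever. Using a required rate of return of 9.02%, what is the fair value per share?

$27.94

Zero-growth DDM (perpetuity): P₀ = D/r = 2.52 / 0.0902 = 27.9379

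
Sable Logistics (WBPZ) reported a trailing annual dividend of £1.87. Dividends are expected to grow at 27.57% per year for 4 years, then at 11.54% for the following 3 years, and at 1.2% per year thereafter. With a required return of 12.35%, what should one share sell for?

Three-stage DDM. Project D₁…D_7; terminal Gordon value at t=7 with g = 0.012; discount at r = 0.1235.
D_1 = 2.3856
D_2 = 3.0433
D_3 = 3.8823
D_4 = 4.9526
D_5 = 5.5242
D_6 = 6.1617
D_7 = 6.8727
TV_7 = 6.9552/(0.1235−0.012) = 62.3783
P₀ = Σ Dₜ/(1+r)ᵗ + TV_7/(1+r)^7 = 47.1790

£47.18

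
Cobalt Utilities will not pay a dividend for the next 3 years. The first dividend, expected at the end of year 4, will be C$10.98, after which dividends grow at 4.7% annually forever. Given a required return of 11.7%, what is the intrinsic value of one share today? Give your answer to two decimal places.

C$112.55

Deferred-dividend DDM. At t=3 the remaining stream is a growing perpetuity with first payment D_4 = 10.98.
V_3 = D_4/(r−g) = 10.98/(0.117−0.047) = 156.8571
P₀ = V_3/(1+r)^3 = 156.8571/(1+0.117)^3 = 112.5498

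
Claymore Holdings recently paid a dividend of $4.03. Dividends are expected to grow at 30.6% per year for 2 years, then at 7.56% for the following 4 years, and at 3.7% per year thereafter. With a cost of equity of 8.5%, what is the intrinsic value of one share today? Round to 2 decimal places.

Three-stage DDM. Project D₁…D_6; terminal Gordon value at t=6 with g = 0.037; discount at r = 0.085.
D_1 = 5.2632
D_2 = 6.8737
D_3 = 7.3934
D_4 = 7.9523
D_5 = 8.5535
D_6 = 9.2001
TV_6 = 9.5405/(0.085−0.037) = 198.7614
P₀ = Σ Dₜ/(1+r)ᵗ + TV_6/(1+r)^6 = 155.3738

$155.37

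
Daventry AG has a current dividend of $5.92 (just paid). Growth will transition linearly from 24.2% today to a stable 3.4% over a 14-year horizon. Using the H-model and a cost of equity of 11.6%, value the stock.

H-model: P₀ = D₀[(1+g_L) + H(g_S−g_L)]/(r−g_L), with H = 14/2 = 7.
P₀ = 5.92 × [(1+0.034) + 7×(0.242−0.034)] / (0.116−0.034)
   = 5.92 × 2.4900 / 0.082 = 179.7659

$179.77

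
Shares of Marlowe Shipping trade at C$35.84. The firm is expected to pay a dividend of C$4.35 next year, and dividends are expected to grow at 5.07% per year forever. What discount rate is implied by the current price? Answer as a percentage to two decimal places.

17.21%

Rearranging the constant-growth DDM: r = D₁/P₀ + g.
r = 4.3500 / 35.84 + 0.0507 = 0.12137 + 0.0507 = 0.17207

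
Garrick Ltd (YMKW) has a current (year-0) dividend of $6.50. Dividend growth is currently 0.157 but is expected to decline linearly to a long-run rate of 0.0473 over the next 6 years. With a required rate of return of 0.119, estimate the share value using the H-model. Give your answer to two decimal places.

H-model: P₀ = D₀[(1+g_L) + H(g_S−g_L)]/(r−g_L), with H = 6/2 = 3.
P₀ = 6.50 × [(1+0.0473) + 3×(0.157−0.0473)] / (0.119−0.0473)
   = 6.50 × 1.3764 / 0.0717 = 124.7782

$124.78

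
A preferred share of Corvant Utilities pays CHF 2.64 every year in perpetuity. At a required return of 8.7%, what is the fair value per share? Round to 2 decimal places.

Zero-growth DDM (perpetuity): P₀ = D/r = 2.64 / 0.087 = 30.3448

CHF 30.34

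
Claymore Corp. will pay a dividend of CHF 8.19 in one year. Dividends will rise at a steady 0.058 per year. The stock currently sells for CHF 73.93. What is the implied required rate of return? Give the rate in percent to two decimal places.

Rearranging the constant-growth DDM: r = D₁/P₀ + g.
r = 8.1900 / 73.93 + 0.058 = 0.11078 + 0.058 = 0.16878

16.88%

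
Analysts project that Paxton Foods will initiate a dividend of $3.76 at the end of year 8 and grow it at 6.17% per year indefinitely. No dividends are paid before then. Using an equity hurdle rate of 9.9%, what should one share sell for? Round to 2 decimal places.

$52.06

Deferred-dividend DDM. At t=7 the remaining stream is a growing perpetuity with first payment D_8 = 3.76.
V_7 = D_8/(r−g) = 3.76/(0.099−0.0617) = 100.8043
P₀ = V_7/(1+r)^7 = 100.8043/(1+0.099)^7 = 52.0589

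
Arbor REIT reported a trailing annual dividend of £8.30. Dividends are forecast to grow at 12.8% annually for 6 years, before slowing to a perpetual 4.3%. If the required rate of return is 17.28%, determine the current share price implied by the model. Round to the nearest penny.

Two-stage DDM. Project D₁…D_6 at 0.128, terminal growth 0.043, discount at r = 0.1728.
D_1 = 9.3624
D_2 = 10.5608
D_3 = 11.9126
D_4 = 13.4374
D_5 = 15.1574
D_6 = 17.0975
Terminal value at t=6: TV = D_7/(r−g) = 17.8327/(0.1728−0.043) = 137.3859
P₀ = 9.3624/(1+0.1728)^1 + 10.5608/(1+0.1728)^2 + 11.9126/(1+0.1728)^3 + 13.4374/(1+0.1728)^4 + 15.1574/(1+0.1728)^5 + 17.0975/(1+0.1728)^6 + 137.3859/(1+0.1728)^6 = 96.3456

£96.35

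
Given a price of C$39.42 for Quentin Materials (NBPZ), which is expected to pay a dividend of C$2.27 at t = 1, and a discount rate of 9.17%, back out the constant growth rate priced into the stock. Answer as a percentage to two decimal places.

3.41%

From P₀ = D₁/(r − g), the implied growth is g = r − D₁/P₀.
g = 0.0917 − 2.27/39.42 = 0.0917 − 0.05758 = 0.03412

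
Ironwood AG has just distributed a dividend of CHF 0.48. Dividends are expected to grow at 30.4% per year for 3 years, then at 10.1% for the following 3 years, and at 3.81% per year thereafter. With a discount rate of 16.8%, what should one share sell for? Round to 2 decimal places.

CHF 8.06

Three-stage DDM. Project D₁…D_6; terminal Gordon value at t=6 with g = 0.0381; discount at r = 0.168.
D_1 = 0.6259
D_2 = 0.8162
D_3 = 1.0643
D_4 = 1.1718
D_5 = 1.2902
D_6 = 1.4205
TV_6 = 1.4746/(0.168−0.0381) = 11.3518
P₀ = Σ Dₜ/(1+r)ᵗ + TV_6/(1+r)^6 = 8.0558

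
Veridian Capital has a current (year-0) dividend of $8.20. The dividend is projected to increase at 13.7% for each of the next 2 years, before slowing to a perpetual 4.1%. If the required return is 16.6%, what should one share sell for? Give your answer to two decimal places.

Two-stage DDM. Project D₁…D_2 at 0.137, terminal growth 0.041, discount at r = 0.166.
D_1 = 9.3234
D_2 = 10.6007
Terminal value at t=2: TV = D_3/(r−g) = 11.0353/(0.166−0.041) = 88.2827
P₀ = 9.3234/(1+0.166)^1 + 10.6007/(1+0.166)^2 + 88.2827/(1+0.166)^2 = 80.7282

$80.73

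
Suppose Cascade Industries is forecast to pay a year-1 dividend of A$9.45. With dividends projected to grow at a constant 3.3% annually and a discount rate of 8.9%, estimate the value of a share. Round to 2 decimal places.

A$168.75

Gordon growth model: P₀ = D₁/(r − g), with D₁ = 9.45 given directly.
P₀ = 9.4500 / (0.089 − 0.033) = 9.4500 / 0.056 = 168.7500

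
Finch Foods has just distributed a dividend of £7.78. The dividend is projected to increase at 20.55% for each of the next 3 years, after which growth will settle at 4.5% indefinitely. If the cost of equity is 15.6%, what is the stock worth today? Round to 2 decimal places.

£108.46

Two-stage DDM. Project D₁…D_3 at 0.2055, terminal growth 0.045, discount at r = 0.156.
D_1 = 9.3788
D_2 = 11.3061
D_3 = 13.6295
Terminal value at t=3: TV = D_4/(r−g) = 14.2429/(0.156−0.045) = 128.3142
P₀ = 9.3788/(1+0.156)^1 + 11.3061/(1+0.156)^2 + 13.6295/(1+0.156)^3 + 128.3142/(1+0.156)^3 = 108.4583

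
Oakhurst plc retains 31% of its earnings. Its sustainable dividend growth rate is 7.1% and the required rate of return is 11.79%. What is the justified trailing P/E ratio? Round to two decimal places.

Payout ratio b = 1 − 0.31 = 0.69.
Justified trailing P/E = b(1+g)/(r−g) = 0.69×(1+0.071)/(0.1179−0.071) = 15.7567

15.76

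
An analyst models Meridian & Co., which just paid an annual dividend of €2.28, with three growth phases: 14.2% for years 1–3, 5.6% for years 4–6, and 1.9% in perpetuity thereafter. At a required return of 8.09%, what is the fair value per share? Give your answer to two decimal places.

Three-stage DDM. Project D₁…D_6; terminal Gordon value at t=6 with g = 0.019; discount at r = 0.0809.
D_1 = 2.6038
D_2 = 2.9735
D_3 = 3.3957
D_4 = 3.5859
D_5 = 3.7867
D_6 = 3.9988
TV_6 = 4.0747/(0.0809−0.019) = 65.8277
P₀ = Σ Dₜ/(1+r)ᵗ + TV_6/(1+r)^6 = 56.6194

€56.62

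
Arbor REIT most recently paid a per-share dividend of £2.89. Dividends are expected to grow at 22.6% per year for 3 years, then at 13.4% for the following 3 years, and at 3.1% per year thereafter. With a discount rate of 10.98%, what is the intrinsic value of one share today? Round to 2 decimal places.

£77.21

Three-stage DDM. Project D₁…D_6; terminal Gordon value at t=6 with g = 0.031; discount at r = 0.1098.
D_1 = 3.5431
D_2 = 4.3439
D_3 = 5.3256
D_4 = 6.0392
D_5 = 6.8485
D_6 = 7.7662
TV_6 = 8.0069/(0.1098−0.031) = 101.6110
P₀ = Σ Dₜ/(1+r)ᵗ + TV_6/(1+r)^6 = 77.2054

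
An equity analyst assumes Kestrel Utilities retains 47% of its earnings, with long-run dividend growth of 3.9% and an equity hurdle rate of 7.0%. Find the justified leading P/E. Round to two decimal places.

17.10

Payout ratio b = 1 − 0.47 = 0.53.
Justified leading P/E = b/(r−g) = 0.53/(0.07−0.039) = 17.0968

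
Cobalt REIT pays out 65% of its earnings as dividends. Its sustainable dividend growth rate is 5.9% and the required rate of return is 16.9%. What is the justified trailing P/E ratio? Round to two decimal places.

6.26

Justified trailing P/E = b(1+g)/(r−g) = 0.65×(1+0.059)/(0.169−0.059) = 6.2577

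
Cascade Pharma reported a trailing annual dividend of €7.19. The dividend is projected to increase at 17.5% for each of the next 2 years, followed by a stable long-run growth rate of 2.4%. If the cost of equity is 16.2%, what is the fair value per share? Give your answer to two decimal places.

Two-stage DDM. Project D₁…D_2 at 0.175, terminal growth 0.024, discount at r = 0.162.
D_1 = 8.4483
D_2 = 9.9267
Terminal value at t=2: TV = D_3/(r−g) = 10.1649/(0.162−0.024) = 73.6589
P₀ = 8.4483/(1+0.162)^1 + 9.9267/(1+0.162)^2 + 73.6589/(1+0.162)^2 = 69.1745

€69.17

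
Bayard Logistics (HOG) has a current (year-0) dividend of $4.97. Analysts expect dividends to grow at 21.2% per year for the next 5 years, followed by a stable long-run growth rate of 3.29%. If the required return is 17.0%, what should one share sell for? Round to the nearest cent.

$72.32

Two-stage DDM. Project D₁…D_5 at 0.212, terminal growth 0.0329, discount at r = 0.17.
D_1 = 6.0236
D_2 = 7.3007
D_3 = 8.8484
D_4 = 10.7242
D_5 = 12.9978
Terminal value at t=5: TV = D_6/(r−g) = 13.4254/(0.17−0.0329) = 97.9243
P₀ = 6.0236/(1+0.17)^1 + 7.3007/(1+0.17)^2 + 8.8484/(1+0.17)^3 + 10.7242/(1+0.17)^4 + 12.9978/(1+0.17)^5 + 97.9243/(1+0.17)^5 = 72.3221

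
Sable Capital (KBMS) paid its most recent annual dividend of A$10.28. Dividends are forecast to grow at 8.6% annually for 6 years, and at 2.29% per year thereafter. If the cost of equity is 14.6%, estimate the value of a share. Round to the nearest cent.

Two-stage DDM. Project D₁…D_6 at 0.086, terminal growth 0.0229, discount at r = 0.146.
D_1 = 11.1641
D_2 = 12.1242
D_3 = 13.1669
D_4 = 14.2992
D_5 = 15.5290
D_6 = 16.8644
Terminal value at t=6: TV = D_7/(r−g) = 17.2506/(0.146−0.0229) = 140.1352
P₀ = 11.1641/(1+0.146)^1 + 12.1242/(1+0.146)^2 + 13.1669/(1+0.146)^3 + 14.2992/(1+0.146)^4 + 15.5290/(1+0.146)^5 + 16.8644/(1+0.146)^6 + 140.1352/(1+0.146)^6 = 113.1778

A$113.18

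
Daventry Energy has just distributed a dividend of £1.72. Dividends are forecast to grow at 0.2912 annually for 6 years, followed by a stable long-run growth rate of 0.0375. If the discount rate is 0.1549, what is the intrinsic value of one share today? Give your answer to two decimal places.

£45.21

Two-stage DDM. Project D₁…D_6 at 0.2912, terminal growth 0.0375, discount at r = 0.1549.
D_1 = 2.2209
D_2 = 2.8676
D_3 = 3.7026
D_4 = 4.7808
D_5 = 6.1730
D_6 = 7.9706
Terminal value at t=6: TV = D_7/(r−g) = 8.2695/(0.1549−0.0375) = 70.4384
P₀ = 2.2209/(1+0.1549)^1 + 2.8676/(1+0.1549)^2 + 3.7026/(1+0.1549)^3 + 4.7808/(1+0.1549)^4 + 6.1730/(1+0.1549)^5 + 7.9706/(1+0.1549)^6 + 70.4384/(1+0.1549)^6 = 45.2130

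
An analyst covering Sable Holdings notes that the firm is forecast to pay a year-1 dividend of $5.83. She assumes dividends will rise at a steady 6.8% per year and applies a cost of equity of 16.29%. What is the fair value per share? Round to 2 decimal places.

$61.43

Gordon growth model: P₀ = D₁/(r − g), with D₁ = 5.83 given directly.
P₀ = 5.8300 / (0.1629 − 0.068) = 5.8300 / 0.0949 = 61.4331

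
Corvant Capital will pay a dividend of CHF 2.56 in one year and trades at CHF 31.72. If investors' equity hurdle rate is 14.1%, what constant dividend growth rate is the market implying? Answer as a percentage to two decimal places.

From P₀ = D₁/(r − g), the implied growth is g = r − D₁/P₀.
g = 0.141 − 2.56/31.72 = 0.141 − 0.08071 = 0.06029

6.03%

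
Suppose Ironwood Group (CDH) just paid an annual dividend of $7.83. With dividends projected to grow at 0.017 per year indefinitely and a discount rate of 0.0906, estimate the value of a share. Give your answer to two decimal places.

$108.19

Gordon growth model: P₀ = D₁/(r − g). D₁ = 7.83 × (1 + 0.017) = 7.9631.
P₀ = 7.9631 / (0.0906 − 0.017) = 7.9631 / 0.0736 = 108.1944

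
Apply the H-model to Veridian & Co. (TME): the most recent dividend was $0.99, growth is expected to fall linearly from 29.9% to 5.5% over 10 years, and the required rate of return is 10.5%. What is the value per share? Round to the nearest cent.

H-model: P₀ = D₀[(1+g_L) + H(g_S−g_L)]/(r−g_L), with H = 10/2 = 5.
P₀ = 0.99 × [(1+0.055) + 5×(0.299−0.055)] / (0.105−0.055)
   = 0.99 × 2.2750 / 0.05 = 45.0450

$45.05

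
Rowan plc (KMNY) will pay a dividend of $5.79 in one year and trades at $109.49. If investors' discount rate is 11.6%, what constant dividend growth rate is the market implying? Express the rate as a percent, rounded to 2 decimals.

6.31%

From P₀ = D₁/(r − g), the implied growth is g = r − D₁/P₀.
g = 0.116 − 5.79/109.49 = 0.116 − 0.05288 = 0.06312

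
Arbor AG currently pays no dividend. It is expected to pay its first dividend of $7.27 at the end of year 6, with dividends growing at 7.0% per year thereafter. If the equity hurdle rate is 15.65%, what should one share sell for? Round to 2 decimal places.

$40.62

Deferred-dividend DDM. At t=5 the remaining stream is a growing perpetuity with first payment D_6 = 7.27.
V_5 = D_6/(r−g) = 7.27/(0.1565−0.07) = 84.0462
P₀ = V_5/(1+r)^5 = 84.0462/(1+0.1565)^5 = 40.6247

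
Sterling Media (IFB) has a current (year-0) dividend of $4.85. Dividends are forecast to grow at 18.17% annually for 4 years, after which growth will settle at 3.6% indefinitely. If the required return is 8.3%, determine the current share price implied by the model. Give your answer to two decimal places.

$175.78

Two-stage DDM. Project D₁…D_4 at 0.1817, terminal growth 0.036, discount at r = 0.083.
D_1 = 5.7312
D_2 = 6.7726
D_3 = 8.0032
D_4 = 9.4574
Terminal value at t=4: TV = D_5/(r−g) = 9.7978/(0.083−0.036) = 208.4647
P₀ = 5.7312/(1+0.083)^1 + 6.7726/(1+0.083)^2 + 8.0032/(1+0.083)^3 + 9.4574/(1+0.083)^4 + 208.4647/(1+0.083)^4 = 175.7786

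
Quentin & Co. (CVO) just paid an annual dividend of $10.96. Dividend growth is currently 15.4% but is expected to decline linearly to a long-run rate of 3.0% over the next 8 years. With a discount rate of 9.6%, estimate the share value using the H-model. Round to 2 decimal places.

$253.41

H-model: P₀ = D₀[(1+g_L) + H(g_S−g_L)]/(r−g_L), with H = 8/2 = 4.
P₀ = 10.96 × [(1+0.03) + 4×(0.154−0.03)] / (0.096−0.03)
   = 10.96 × 1.5260 / 0.066 = 253.4085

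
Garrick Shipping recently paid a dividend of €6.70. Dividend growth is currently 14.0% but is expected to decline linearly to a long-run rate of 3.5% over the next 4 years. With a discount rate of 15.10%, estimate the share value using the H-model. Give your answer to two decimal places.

H-model: P₀ = D₀[(1+g_L) + H(g_S−g_L)]/(r−g_L), with H = 4/2 = 2.
P₀ = 6.70 × [(1+0.035) + 2×(0.14−0.035)] / (0.151−0.035)
   = 6.70 × 1.2450 / 0.116 = 71.9095

€71.91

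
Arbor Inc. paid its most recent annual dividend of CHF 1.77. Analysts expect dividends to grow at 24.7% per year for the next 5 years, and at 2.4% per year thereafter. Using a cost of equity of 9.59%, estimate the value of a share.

CHF 61.34

Two-stage DDM. Project D₁…D_5 at 0.247, terminal growth 0.024, discount at r = 0.0959.
D_1 = 2.2072
D_2 = 2.7524
D_3 = 3.4322
D_4 = 4.2800
D_5 = 5.3371
Terminal value at t=5: TV = D_6/(r−g) = 5.4652/(0.0959−0.024) = 76.0110
P₀ = 2.2072/(1+0.0959)^1 + 2.7524/(1+0.0959)^2 + 3.4322/(1+0.0959)^3 + 4.2800/(1+0.0959)^4 + 5.3371/(1+0.0959)^5 + 76.0110/(1+0.0959)^5 = 61.3435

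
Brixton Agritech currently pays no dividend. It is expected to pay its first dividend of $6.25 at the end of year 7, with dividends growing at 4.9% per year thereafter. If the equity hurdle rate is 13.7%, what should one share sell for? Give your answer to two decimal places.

$32.87

Deferred-dividend DDM. At t=6 the remaining stream is a growing perpetuity with first payment D_7 = 6.25.
V_6 = D_7/(r−g) = 6.25/(0.137−0.049) = 71.0227
P₀ = V_6/(1+r)^6 = 71.0227/(1+0.137)^6 = 32.8726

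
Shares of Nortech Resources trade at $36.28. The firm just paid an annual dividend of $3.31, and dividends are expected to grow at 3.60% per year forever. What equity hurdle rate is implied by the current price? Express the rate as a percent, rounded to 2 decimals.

13.05%

Rearranging the constant-growth DDM: r = D₁/P₀ + g.
D₁ = 3.31 × (1 + 0.036) = 3.4292.
r = 3.4292 / 36.28 + 0.036 = 0.09452 + 0.036 = 0.13052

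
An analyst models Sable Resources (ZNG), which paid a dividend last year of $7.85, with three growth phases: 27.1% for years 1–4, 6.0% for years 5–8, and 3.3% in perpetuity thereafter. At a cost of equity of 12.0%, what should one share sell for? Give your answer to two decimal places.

Three-stage DDM. Project D₁…D_8; terminal Gordon value at t=8 with g = 0.033; discount at r = 0.12.
D_1 = 9.9773
D_2 = 12.6812
D_3 = 16.1178
D_4 = 20.4857
D_5 = 21.7149
D_6 = 23.0178
D_7 = 24.3989
D_8 = 25.8628
TV_8 = 26.7163/(0.12−0.033) = 307.0834
P₀ = Σ Dₜ/(1+r)ᵗ + TV_8/(1+r)^8 = 213.0005

$213.00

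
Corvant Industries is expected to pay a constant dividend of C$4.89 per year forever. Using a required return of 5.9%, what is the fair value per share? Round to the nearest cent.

C$82.88

Zero-growth DDM (perpetuity): P₀ = D/r = 4.89 / 0.059 = 82.8814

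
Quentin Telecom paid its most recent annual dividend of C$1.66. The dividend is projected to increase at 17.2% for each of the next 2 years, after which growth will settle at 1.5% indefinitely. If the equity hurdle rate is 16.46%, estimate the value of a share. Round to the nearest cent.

Two-stage DDM. Project D₁…D_2 at 0.172, terminal growth 0.015, discount at r = 0.1646.
D_1 = 1.9455
D_2 = 2.2801
Terminal value at t=2: TV = D_3/(r−g) = 2.3144/(0.1646−0.015) = 15.4703
P₀ = 1.9455/(1+0.1646)^1 + 2.2801/(1+0.1646)^2 + 15.4703/(1+0.1646)^2 = 14.7580

C$14.76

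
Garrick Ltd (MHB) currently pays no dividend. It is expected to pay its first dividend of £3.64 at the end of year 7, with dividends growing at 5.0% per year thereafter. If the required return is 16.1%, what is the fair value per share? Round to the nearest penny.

£13.39

Deferred-dividend DDM. At t=6 the remaining stream is a growing perpetuity with first payment D_7 = 3.64.
V_6 = D_7/(r−g) = 3.64/(0.161−0.05) = 32.7928
P₀ = V_6/(1+r)^6 = 32.7928/(1+0.161)^6 = 13.3901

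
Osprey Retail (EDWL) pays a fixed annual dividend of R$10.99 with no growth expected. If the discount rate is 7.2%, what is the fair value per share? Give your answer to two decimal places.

R$152.64

Zero-growth DDM (perpetuity): P₀ = D/r = 10.99 / 0.072 = 152.6389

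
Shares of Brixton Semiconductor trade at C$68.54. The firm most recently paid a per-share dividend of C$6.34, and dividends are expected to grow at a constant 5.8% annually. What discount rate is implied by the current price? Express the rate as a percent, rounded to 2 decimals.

15.59%

Rearranging the constant-growth DDM: r = D₁/P₀ + g.
D₁ = 6.34 × (1 + 0.058) = 6.7077.
r = 6.7077 / 68.54 + 0.058 = 0.09787 + 0.058 = 0.15587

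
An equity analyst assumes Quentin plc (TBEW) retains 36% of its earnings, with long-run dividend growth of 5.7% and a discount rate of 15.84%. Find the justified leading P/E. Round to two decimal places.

Payout ratio b = 1 − 0.36 = 0.64.
Justified leading P/E = b/(r−g) = 0.64/(0.1584−0.057) = 6.3116

6.31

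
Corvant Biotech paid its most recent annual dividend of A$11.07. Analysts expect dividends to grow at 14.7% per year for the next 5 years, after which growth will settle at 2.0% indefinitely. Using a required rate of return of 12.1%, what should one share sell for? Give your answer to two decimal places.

Two-stage DDM. Project D₁…D_5 at 0.147, terminal growth 0.02, discount at r = 0.121.
D_1 = 12.6973
D_2 = 14.5638
D_3 = 16.7047
D_4 = 19.1603
D_5 = 21.9768
Terminal value at t=5: TV = D_6/(r−g) = 22.4163/(0.121−0.02) = 221.9441
P₀ = 12.6973/(1+0.121)^1 + 14.5638/(1+0.121)^2 + 16.7047/(1+0.121)^3 + 19.1603/(1+0.121)^4 + 21.9768/(1+0.121)^5 + 221.9441/(1+0.121)^5 = 184.6988

A$184.70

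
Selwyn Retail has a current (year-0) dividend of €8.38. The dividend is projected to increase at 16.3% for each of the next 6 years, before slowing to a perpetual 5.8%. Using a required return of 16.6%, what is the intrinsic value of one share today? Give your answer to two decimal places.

Two-stage DDM. Project D₁…D_6 at 0.163, terminal growth 0.058, discount at r = 0.166.
D_1 = 9.7459
D_2 = 11.3345
D_3 = 13.1821
D_4 = 15.3307
D_5 = 17.8296
D_6 = 20.7359
Terminal value at t=6: TV = D_7/(r−g) = 21.9386/(0.166−0.058) = 203.1347
P₀ = 9.7459/(1+0.166)^1 + 11.3345/(1+0.166)^2 + 13.1821/(1+0.166)^3 + 15.3307/(1+0.166)^4 + 17.8296/(1+0.166)^5 + 20.7359/(1+0.166)^6 + 203.1347/(1+0.166)^6 = 130.6629

€130.66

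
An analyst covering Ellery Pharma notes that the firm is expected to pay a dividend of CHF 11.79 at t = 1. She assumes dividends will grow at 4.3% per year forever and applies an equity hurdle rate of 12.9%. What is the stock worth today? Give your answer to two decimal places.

CHF 137.09

Gordon growth model: P₀ = D₁/(r − g), with D₁ = 11.79 given directly.
P₀ = 11.7900 / (0.129 − 0.043) = 11.7900 / 0.086 = 137.0930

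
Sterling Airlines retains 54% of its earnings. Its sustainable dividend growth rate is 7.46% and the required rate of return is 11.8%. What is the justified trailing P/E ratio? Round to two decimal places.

Payout ratio b = 1 − 0.54 = 0.46.
Justified trailing P/E = b(1+g)/(r−g) = 0.46×(1+0.0746)/(0.118−0.0746) = 11.3898

11.39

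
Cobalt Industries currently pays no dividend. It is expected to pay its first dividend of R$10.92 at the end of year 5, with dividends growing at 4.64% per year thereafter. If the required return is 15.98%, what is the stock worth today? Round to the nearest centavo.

Deferred-dividend DDM. At t=4 the remaining stream is a growing perpetuity with first payment D_5 = 10.92.
V_4 = D_5/(r−g) = 10.92/(0.1598−0.0464) = 96.2963
P₀ = V_4/(1+r)^4 = 96.2963/(1+0.1598)^4 = 53.2203

R$53.22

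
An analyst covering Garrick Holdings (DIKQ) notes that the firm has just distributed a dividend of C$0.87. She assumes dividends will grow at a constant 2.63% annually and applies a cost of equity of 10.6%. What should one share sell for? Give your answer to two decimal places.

C$11.20

Gordon growth model: P₀ = D₁/(r − g). D₁ = 0.87 × (1 + 0.0263) = 0.8929.
P₀ = 0.8929 / (0.106 − 0.0263) = 0.8929 / 0.0797 = 11.2030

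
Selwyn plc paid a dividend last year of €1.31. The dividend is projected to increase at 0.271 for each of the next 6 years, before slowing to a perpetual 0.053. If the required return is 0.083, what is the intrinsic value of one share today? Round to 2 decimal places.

€134.42

Two-stage DDM. Project D₁…D_6 at 0.271, terminal growth 0.053, discount at r = 0.083.
D_1 = 1.6650
D_2 = 2.1162
D_3 = 2.6897
D_4 = 3.4186
D_5 = 4.3451
D_6 = 5.5226
Terminal value at t=6: TV = D_7/(r−g) = 5.8153/(0.083−0.053) = 193.8437
P₀ = 1.6650/(1+0.083)^1 + 2.1162/(1+0.083)^2 + 2.6897/(1+0.083)^3 + 3.4186/(1+0.083)^4 + 4.3451/(1+0.083)^5 + 5.5226/(1+0.083)^6 + 193.8437/(1+0.083)^6 = 134.4216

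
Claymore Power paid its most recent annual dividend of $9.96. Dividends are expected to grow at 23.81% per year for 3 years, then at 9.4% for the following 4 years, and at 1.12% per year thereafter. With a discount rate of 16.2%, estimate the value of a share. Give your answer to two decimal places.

Three-stage DDM. Project D₁…D_7; terminal Gordon value at t=7 with g = 0.0112; discount at r = 0.162.
D_1 = 12.3315
D_2 = 15.2676
D_3 = 18.9028
D_4 = 20.6797
D_5 = 22.6236
D_6 = 24.7502
D_7 = 27.0767
TV_7 = 27.3800/(0.162−0.0112) = 181.5647
P₀ = Σ Dₜ/(1+r)ᵗ + TV_7/(1+r)^7 = 138.9819

$138.98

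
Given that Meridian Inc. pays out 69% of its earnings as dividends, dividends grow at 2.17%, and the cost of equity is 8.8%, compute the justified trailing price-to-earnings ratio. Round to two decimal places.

10.63

Justified trailing P/E = b(1+g)/(r−g) = 0.69×(1+0.0217)/(0.088−0.0217) = 10.6331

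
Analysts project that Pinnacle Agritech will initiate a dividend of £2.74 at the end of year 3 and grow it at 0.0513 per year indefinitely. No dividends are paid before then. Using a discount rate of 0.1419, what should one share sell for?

£23.19

Deferred-dividend DDM. At t=2 the remaining stream is a growing perpetuity with first payment D_3 = 2.74.
V_2 = D_3/(r−g) = 2.74/(0.1419−0.0513) = 30.2428
P₀ = V_2/(1+r)^2 = 30.2428/(1+0.1419)^2 = 23.1935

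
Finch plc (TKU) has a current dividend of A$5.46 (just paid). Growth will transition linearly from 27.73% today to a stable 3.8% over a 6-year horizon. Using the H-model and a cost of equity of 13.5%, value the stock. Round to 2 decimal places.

H-model: P₀ = D₀[(1+g_L) + H(g_S−g_L)]/(r−g_L), with H = 6/2 = 3.
P₀ = 5.46 × [(1+0.038) + 3×(0.2773−0.038)] / (0.135−0.038)
   = 5.46 × 1.7559 / 0.097 = 98.8373

A$98.84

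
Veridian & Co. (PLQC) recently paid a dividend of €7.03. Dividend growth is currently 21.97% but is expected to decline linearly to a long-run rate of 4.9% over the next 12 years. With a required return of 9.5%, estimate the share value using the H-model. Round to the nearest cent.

H-model: P₀ = D₀[(1+g_L) + H(g_S−g_L)]/(r−g_L), with H = 12/2 = 6.
P₀ = 7.03 × [(1+0.049) + 6×(0.2197−0.049)] / (0.095−0.049)
   = 7.03 × 2.0732 / 0.046 = 316.8390

€316.84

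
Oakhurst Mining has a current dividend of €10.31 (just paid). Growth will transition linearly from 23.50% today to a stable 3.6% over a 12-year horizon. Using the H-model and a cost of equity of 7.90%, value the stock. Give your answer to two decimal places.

€534.68

H-model: P₀ = D₀[(1+g_L) + H(g_S−g_L)]/(r−g_L), with H = 12/2 = 6.
P₀ = 10.31 × [(1+0.036) + 6×(0.235−0.036)] / (0.079−0.036)
   = 10.31 × 2.2300 / 0.043 = 534.6814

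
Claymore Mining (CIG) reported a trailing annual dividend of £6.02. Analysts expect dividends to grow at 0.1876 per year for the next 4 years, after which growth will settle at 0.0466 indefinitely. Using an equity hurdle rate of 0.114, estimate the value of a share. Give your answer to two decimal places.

Two-stage DDM. Project D₁…D_4 at 0.1876, terminal growth 0.0466, discount at r = 0.114.
D_1 = 7.1494
D_2 = 8.4906
D_3 = 10.0834
D_4 = 11.9750
Terminal value at t=4: TV = D_5/(r−g) = 12.5331/(0.114−0.0466) = 185.9508
P₀ = 7.1494/(1+0.114)^1 + 8.4906/(1+0.114)^2 + 10.0834/(1+0.114)^3 + 11.9750/(1+0.114)^4 + 185.9508/(1+0.114)^4 = 149.0706

£149.07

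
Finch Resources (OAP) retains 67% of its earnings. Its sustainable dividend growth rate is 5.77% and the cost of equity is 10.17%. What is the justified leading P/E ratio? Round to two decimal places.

7.50

Payout ratio b = 1 − 0.67 = 0.33.
Justified leading P/E = b/(r−g) = 0.33/(0.1017−0.0577) = 7.5000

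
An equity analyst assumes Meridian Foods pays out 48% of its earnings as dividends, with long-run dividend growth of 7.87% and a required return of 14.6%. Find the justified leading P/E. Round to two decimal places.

7.13

Justified leading P/E = b/(r−g) = 0.48/(0.146−0.0787) = 7.1322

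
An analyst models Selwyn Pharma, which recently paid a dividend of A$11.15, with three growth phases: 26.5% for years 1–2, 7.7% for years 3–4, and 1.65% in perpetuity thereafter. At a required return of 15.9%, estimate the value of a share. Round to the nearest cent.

A$131.08

Three-stage DDM. Project D₁…D_4; terminal Gordon value at t=4 with g = 0.0165; discount at r = 0.159.
D_1 = 14.1048
D_2 = 17.8425
D_3 = 19.2164
D_4 = 20.6960
TV_4 = 21.0375/(0.159−0.0165) = 147.6318
P₀ = Σ Dₜ/(1+r)ᵗ + TV_4/(1+r)^4 = 131.0828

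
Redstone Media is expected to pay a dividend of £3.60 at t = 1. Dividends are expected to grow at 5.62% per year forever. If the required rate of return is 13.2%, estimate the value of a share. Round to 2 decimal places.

£47.49

Gordon growth model: P₀ = D₁/(r − g), with D₁ = 3.60 given directly.
P₀ = 3.6000 / (0.132 − 0.0562) = 3.6000 / 0.0758 = 47.4934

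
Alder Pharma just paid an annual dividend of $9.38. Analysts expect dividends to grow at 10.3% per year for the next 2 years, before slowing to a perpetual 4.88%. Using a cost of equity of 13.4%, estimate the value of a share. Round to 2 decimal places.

$127.24

Two-stage DDM. Project D₁…D_2 at 0.103, terminal growth 0.0488, discount at r = 0.134.
D_1 = 10.3461
D_2 = 11.4118
Terminal value at t=2: TV = D_3/(r−g) = 11.9687/(0.134−0.0488) = 140.4776
P₀ = 10.3461/(1+0.134)^1 + 11.4118/(1+0.134)^2 + 140.4776/(1+0.134)^2 = 127.2375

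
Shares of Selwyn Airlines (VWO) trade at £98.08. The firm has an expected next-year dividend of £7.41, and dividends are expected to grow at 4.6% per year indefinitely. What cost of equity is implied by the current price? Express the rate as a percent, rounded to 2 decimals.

12.16%

Rearranging the constant-growth DDM: r = D₁/P₀ + g.
r = 7.4100 / 98.08 + 0.046 = 0.07555 + 0.046 = 0.12155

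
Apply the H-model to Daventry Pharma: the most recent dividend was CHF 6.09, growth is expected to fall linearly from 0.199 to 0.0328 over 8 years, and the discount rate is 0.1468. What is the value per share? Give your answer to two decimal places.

CHF 90.69

H-model: P₀ = D₀[(1+g_L) + H(g_S−g_L)]/(r−g_L), with H = 8/2 = 4.
P₀ = 6.09 × [(1+0.0328) + 4×(0.199−0.0328)] / (0.1468−0.0328)
   = 6.09 × 1.6976 / 0.114 = 90.6876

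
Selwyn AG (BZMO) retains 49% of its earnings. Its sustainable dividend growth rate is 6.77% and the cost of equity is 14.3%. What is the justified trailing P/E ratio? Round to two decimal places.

7.23

Payout ratio b = 1 − 0.49 = 0.51.
Justified trailing P/E = b(1+g)/(r−g) = 0.51×(1+0.0677)/(0.143−0.0677) = 7.2314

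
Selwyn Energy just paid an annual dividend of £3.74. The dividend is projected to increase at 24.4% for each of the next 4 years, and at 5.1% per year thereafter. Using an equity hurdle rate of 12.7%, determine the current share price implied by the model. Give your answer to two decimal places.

Two-stage DDM. Project D₁…D_4 at 0.244, terminal growth 0.051, discount at r = 0.127.
D_1 = 4.6526
D_2 = 5.7878
D_3 = 7.2000
D_4 = 8.9568
Terminal value at t=4: TV = D_5/(r−g) = 9.4136/(0.127−0.051) = 123.8632
P₀ = 4.6526/(1+0.127)^1 + 5.7878/(1+0.127)^2 + 7.2000/(1+0.127)^3 + 8.9568/(1+0.127)^4 + 123.8632/(1+0.127)^4 = 96.0469

£96.05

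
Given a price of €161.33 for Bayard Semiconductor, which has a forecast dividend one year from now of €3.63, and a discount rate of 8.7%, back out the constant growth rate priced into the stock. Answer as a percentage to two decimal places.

6.45%

From P₀ = D₁/(r − g), the implied growth is g = r − D₁/P₀.
g = 0.087 − 3.63/161.33 = 0.087 − 0.02250 = 0.06450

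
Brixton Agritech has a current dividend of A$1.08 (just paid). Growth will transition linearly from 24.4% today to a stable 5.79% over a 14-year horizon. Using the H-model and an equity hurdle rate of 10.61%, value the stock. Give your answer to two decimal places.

H-model: P₀ = D₀[(1+g_L) + H(g_S−g_L)]/(r−g_L), with H = 14/2 = 7.
P₀ = 1.08 × [(1+0.0579) + 7×(0.244−0.0579)] / (0.1061−0.0579)
   = 1.08 × 2.3606 / 0.0482 = 52.8931

A$52.89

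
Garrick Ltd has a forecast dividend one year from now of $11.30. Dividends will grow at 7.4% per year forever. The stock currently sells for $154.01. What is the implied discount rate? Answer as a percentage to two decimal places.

14.74%

Rearranging the constant-growth DDM: r = D₁/P₀ + g.
r = 11.3000 / 154.01 + 0.074 = 0.07337 + 0.074 = 0.14737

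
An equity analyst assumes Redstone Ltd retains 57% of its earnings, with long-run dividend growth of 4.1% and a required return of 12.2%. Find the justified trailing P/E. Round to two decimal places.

5.53

Payout ratio b = 1 − 0.57 = 0.43.
Justified trailing P/E = b(1+g)/(r−g) = 0.43×(1+0.041)/(0.122−0.041) = 5.5263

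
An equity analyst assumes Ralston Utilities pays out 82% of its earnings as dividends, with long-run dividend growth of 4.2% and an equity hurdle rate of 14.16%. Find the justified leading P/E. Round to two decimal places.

Justified leading P/E = b/(r−g) = 0.82/(0.1416−0.042) = 8.2329

8.23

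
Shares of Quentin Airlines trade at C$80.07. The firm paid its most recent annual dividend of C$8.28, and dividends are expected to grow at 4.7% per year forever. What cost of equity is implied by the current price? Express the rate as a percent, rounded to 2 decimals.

Rearranging the constant-growth DDM: r = D₁/P₀ + g.
D₁ = 8.28 × (1 + 0.047) = 8.6692.
r = 8.6692 / 80.07 + 0.047 = 0.10827 + 0.047 = 0.15527

15.53%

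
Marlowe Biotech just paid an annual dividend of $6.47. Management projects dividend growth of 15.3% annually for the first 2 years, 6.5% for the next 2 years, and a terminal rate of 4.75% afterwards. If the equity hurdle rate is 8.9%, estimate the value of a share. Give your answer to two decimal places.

Three-stage DDM. Project D₁…D_4; terminal Gordon value at t=4 with g = 0.0475; discount at r = 0.089.
D_1 = 7.4599
D_2 = 8.6013
D_3 = 9.1604
D_4 = 9.7558
TV_4 = 10.2192/(0.089−0.0475) = 246.2454
P₀ = Σ Dₜ/(1+r)ᵗ + TV_4/(1+r)^4 = 203.2208

$203.22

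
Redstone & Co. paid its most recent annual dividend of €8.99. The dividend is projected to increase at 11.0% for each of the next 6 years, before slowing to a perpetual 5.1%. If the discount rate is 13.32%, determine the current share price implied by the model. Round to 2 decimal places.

Two-stage DDM. Project D₁…D_6 at 0.11, terminal growth 0.051, discount at r = 0.1332.
D_1 = 9.9789
D_2 = 11.0766
D_3 = 12.2950
D_4 = 13.6475
D_5 = 15.1487
D_6 = 16.8150
Terminal value at t=6: TV = D_7/(r−g) = 17.6726/(0.1332−0.051) = 214.9951
P₀ = 9.9789/(1+0.1332)^1 + 11.0766/(1+0.1332)^2 + 12.2950/(1+0.1332)^3 + 13.6475/(1+0.1332)^4 + 15.1487/(1+0.1332)^5 + 16.8150/(1+0.1332)^6 + 214.9951/(1+0.1332)^6 = 151.7329

€151.73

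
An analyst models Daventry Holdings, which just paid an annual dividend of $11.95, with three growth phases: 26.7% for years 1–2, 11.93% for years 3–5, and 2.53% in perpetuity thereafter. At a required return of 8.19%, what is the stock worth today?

Three-stage DDM. Project D₁…D_5; terminal Gordon value at t=5 with g = 0.0253; discount at r = 0.0819.
D_1 = 15.1406
D_2 = 19.1832
D_3 = 21.4718
D_4 = 24.0333
D_5 = 26.9005
TV_5 = 27.5811/(0.0819−0.0253) = 487.2986
P₀ = Σ Dₜ/(1+r)ᵗ + TV_5/(1+r)^5 = 411.7732

$411.77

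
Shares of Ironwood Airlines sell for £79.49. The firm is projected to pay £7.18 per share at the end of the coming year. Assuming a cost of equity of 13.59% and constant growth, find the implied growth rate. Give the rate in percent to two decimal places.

4.56%

From P₀ = D₁/(r − g), the implied growth is g = r − D₁/P₀.
g = 0.1359 − 7.18/79.49 = 0.1359 − 0.09033 = 0.04557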